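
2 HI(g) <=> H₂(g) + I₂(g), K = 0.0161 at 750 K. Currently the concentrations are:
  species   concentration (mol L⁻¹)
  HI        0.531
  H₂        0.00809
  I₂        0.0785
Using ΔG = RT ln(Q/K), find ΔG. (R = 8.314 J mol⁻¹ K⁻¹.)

Q = [H₂]·[I₂] / [HI]² = (0.00809)·(0.0785) / (0.531)² = 0.00225
ΔG = RT ln(Q/K) = (8.314 J mol⁻¹ K⁻¹)(750 K) × ln(0.00225/0.0161)
   = (6.236 kJ/mol)(-1.968) = -12.3 kJ/mol
ΔG < 0, so the forward reaction is spontaneous (proceeds forward).

ΔG = -12.3 kJ/mol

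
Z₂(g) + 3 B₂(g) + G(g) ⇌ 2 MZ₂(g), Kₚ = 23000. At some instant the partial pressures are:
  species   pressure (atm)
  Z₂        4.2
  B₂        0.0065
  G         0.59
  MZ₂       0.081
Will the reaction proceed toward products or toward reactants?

Qₚ = P(MZ₂)² / (P(Z₂)·P(B₂)³·P(G)) = (0.081)² / ((4.2)·(0.0065)³·(0.59)) = 9600
Qₚ = 9600 < Kₚ = 23000, so the forward reaction proceeds.

in the forward direction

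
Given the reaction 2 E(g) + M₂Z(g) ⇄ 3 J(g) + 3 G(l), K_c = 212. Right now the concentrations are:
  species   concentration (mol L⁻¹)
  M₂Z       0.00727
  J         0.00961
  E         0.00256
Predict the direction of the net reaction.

(G is a pure liquid — omitted from Q_c.)
Q_c = [J]³ / ([E]²·[M₂Z]) = (0.00961)³ / ((0.00256)²·(0.00727)) = 18.6
Q_c = 18.6 < K_c = 212, so the forward reaction proceeds.

toward products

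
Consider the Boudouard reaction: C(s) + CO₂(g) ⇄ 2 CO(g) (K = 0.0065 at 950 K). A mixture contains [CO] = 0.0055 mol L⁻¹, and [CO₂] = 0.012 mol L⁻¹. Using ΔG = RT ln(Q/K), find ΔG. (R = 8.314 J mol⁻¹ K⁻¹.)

(C is a pure solid — omitted from Q.)
Q = [CO]² / [CO₂] = (0.0055)² / (0.012) = 0.00252
ΔG = RT ln(Q/K) = (8.314 J mol⁻¹ K⁻¹)(950 K) × ln(0.00252/0.0065)
   = (7.898 kJ/mol)(-0.9475) = -7.48 kJ/mol
ΔG < 0, so the forward reaction is spontaneous (proceeds forward).

ΔG = -7.48 kJ/mol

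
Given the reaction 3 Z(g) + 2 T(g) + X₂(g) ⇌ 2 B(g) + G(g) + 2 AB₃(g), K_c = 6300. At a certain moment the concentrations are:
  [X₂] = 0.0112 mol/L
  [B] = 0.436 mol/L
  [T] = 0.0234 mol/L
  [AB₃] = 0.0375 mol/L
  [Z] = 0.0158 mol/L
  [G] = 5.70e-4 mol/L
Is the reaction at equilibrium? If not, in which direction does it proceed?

Q_c = [B]²·[G]·[AB₃]² / ([Z]³·[T]²·[X₂]) = (0.436)²·(5.70e-4)·(0.0375)² / ((0.0158)³·(0.0234)²·(0.0112)) = 6300
Q_c = 6300 = K_c, so the system is already at equilibrium.

neither direction; the system is at equilibrium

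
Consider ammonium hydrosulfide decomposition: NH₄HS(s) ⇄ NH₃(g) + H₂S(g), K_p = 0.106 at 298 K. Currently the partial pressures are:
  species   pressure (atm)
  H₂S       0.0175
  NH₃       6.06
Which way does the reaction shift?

(NH₄HS is a pure solid — omitted from Q_p.)
Q_p = P(NH₃)·P(H₂S) = (6.06)·(0.0175) = 0.106
Q_p = 0.106 = K_p, so the system is already at equilibrium.

neither direction; the system is at equilibrium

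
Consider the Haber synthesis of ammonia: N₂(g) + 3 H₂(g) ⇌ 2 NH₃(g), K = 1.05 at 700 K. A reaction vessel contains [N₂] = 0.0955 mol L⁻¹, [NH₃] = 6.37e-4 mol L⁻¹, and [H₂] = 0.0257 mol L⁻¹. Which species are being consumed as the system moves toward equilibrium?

Q = [NH₃]² / ([N₂]·[H₂]³) = (6.37e-4)² / ((0.0955)·(0.0257)³) = 0.250
Q = 0.250 < K = 1.05: net forward reaction.

N₂, H₂ (reactants)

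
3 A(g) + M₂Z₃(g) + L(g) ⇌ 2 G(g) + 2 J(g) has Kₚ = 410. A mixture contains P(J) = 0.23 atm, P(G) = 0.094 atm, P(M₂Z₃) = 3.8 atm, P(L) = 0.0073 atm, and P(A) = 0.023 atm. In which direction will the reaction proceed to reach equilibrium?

Qₚ = P(G)²·P(J)² / (P(A)³·P(M₂Z₃)·P(L)) = (0.094)²·(0.23)² / ((0.023)³·(3.8)·(0.0073)) = 1400
Qₚ = 1400 > Kₚ = 410, so the reverse reaction proceeds.

in the reverse direction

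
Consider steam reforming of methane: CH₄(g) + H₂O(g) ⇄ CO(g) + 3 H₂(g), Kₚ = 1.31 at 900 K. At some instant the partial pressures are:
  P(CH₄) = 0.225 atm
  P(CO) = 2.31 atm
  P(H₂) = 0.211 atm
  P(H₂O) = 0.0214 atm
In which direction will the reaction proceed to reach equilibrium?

Qₚ = P(CO)·P(H₂)³ / (P(CH₄)·P(H₂O)) = (2.31)·(0.211)³ / ((0.225)·(0.0214)) = 4.51
Qₚ = 4.51 > Kₚ = 1.31, so the reverse reaction proceeds.

toward reactants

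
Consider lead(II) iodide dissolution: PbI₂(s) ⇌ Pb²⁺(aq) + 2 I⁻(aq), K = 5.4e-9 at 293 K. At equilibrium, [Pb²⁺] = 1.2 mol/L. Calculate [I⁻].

(PbI₂ is a pure solid — omitted from K.)
At equilibrium, K = [Pb²⁺]·[I⁻]² = 5.4e-9.
(1.2)·([I⁻])² = 5.4e-9
[I⁻]² = 4.50e-9 ⇒ [I⁻] = 6.7e-5 mol/L

[I⁻] = 6.7e-5 mol/L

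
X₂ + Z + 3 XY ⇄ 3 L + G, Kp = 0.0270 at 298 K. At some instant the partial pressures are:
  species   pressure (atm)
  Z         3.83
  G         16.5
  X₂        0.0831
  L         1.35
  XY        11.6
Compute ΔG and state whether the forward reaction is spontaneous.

Qp = P(L)³·P(G) / (P(X₂)·P(Z)·P(XY)³) = (1.35)³·(16.5) / ((0.0831)·(3.83)·(11.6)³) = 0.0817
ΔG = RT ln(Qp/Kp) = (8.314 J mol⁻¹ K⁻¹)(298 K) × ln(0.0817/0.0270)
   = (2.478 kJ/mol)(1.107) = 2.74 kJ/mol
ΔG > 0, so the forward reaction is non-spontaneous (proceeds in reverse).

ΔG = 2.74 kJ/mol; the forward reaction is non-spontaneous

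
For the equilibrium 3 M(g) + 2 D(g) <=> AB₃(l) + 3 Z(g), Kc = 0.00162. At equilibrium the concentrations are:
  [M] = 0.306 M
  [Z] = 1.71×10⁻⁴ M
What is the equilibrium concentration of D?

(AB₃ is a pure liquid — omitted from Kc.)
At equilibrium, Kc = [Z]³ / ([M]³·[D]²) = 0.00162.
(1.71×10⁻⁴)³ / ((0.306)³·([D])²) = 0.00162
[D]² = 1.08×10⁻⁷ ⇒ [D] = 3.28×10⁻⁴ M

[D] = 3.28×10⁻⁴ M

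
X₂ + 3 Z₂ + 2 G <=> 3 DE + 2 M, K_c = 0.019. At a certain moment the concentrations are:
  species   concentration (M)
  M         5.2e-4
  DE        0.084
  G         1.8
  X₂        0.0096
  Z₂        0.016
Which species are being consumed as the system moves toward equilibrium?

Q_c = [DE]³·[M]² / ([X₂]·[Z₂]³·[G]²) = (0.084)³·(5.2e-4)² / ((0.0096)·(0.016)³·(1.8)²) = 0.0013
Q_c = 0.0013 < K_c = 0.019: net forward reaction.

X₂, Z₂, G (reactants)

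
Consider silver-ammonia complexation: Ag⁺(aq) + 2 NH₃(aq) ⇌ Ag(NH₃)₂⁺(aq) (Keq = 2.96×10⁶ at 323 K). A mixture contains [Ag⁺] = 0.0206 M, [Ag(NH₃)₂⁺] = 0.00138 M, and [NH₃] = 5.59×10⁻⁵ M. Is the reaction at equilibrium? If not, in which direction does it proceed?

in the reverse direction

Q = [Ag(NH₃)₂⁺] / ([Ag⁺]·[NH₃]²) = (0.00138) / ((0.0206)·(5.59×10⁻⁵)²) = 2.14×10⁷
Q = 2.14×10⁷ > Keq = 2.96×10⁶, so the reverse reaction proceeds.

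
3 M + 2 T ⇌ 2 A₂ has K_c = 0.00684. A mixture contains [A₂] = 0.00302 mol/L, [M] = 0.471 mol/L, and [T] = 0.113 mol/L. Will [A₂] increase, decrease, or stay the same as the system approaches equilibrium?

stay the same

Q_c = [A₂]² / ([M]³·[T]²) = (0.00302)² / ((0.471)³·(0.113)²) = 0.00684
Q_c = 0.00684 = K_c; the system is at equilibrium.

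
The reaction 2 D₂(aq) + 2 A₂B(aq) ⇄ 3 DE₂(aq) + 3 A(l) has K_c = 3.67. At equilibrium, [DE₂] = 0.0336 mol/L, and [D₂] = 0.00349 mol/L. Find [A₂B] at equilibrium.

[A₂B] = 0.921 mol/L

(A is a pure liquid — omitted from K_c.)
At equilibrium, K_c = [DE₂]³ / ([D₂]²·[A₂B]²) = 3.67.
(0.0336)³ / ((0.00349)²·([A₂B])²) = 3.67
[A₂B]² = 0.849 ⇒ [A₂B] = 0.921 mol/L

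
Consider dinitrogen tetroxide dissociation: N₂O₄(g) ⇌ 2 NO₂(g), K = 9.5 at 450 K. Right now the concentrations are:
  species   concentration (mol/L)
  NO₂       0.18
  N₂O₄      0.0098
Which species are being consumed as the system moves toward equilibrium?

N₂O₄ (reactants)

Q = [NO₂]² / [N₂O₄] = (0.18)² / (0.0098) = 3.3
Q = 3.3 < K = 9.5: net forward reaction.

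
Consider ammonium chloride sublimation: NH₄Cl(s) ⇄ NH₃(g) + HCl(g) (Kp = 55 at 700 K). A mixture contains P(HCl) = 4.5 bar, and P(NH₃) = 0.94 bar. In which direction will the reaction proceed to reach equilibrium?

(NH₄Cl is a pure solid — omitted from Qp.)
Qp = P(NH₃)·P(HCl) = (0.94)·(4.5) = 4.2
Qp = 4.2 < Kp = 55, so the forward reaction proceeds.

to the right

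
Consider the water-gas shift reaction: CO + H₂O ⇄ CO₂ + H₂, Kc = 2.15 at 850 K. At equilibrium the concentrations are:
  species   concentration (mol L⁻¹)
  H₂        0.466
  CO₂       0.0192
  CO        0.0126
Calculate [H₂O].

At equilibrium, Kc = [CO₂]·[H₂] / ([CO]·[H₂O]) = 2.15.
(0.0192)·(0.466) / ((0.0126)·([H₂O])) = 2.15
[H₂O] = 0.330 mol L⁻¹

[H₂O] = 0.330 mol L⁻¹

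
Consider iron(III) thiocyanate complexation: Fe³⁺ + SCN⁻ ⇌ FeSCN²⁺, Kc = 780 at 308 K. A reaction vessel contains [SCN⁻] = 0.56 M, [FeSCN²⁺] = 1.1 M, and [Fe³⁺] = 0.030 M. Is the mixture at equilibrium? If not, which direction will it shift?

Qc = [FeSCN²⁺] / ([Fe³⁺]·[SCN⁻]) = (1.1) / ((0.030)·(0.56)) = 65
Qc = 65 < Kc = 780: net forward reaction.

no; Q < K, reaction proceeds forward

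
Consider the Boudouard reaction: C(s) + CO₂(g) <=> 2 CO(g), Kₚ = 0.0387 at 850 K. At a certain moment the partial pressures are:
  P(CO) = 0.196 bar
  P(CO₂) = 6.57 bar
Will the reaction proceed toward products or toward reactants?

to the right

(C is a pure solid — omitted from Qₚ.)
Qₚ = P(CO)² / P(CO₂) = (0.196)² / (6.57) = 0.00585
Qₚ = 0.00585 < Kₚ = 0.0387, so the forward reaction proceeds.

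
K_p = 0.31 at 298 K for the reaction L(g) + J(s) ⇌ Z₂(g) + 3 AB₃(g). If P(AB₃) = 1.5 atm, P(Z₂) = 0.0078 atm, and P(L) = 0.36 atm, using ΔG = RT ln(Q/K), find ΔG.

ΔG = -3.58 kJ/mol

(J is a pure solid — omitted from Q_p.)
Q_p = P(Z₂)·P(AB₃)³ / P(L) = (0.0078)·(1.5)³ / (0.36) = 0.0731
ΔG = RT ln(Q_p/K_p) = (8.314 J mol⁻¹ K⁻¹)(298 K) × ln(0.0731/0.31)
   = (2.478 kJ/mol)(-1.445) = -3.58 kJ/mol
ΔG < 0, so the forward reaction is spontaneous (proceeds forward).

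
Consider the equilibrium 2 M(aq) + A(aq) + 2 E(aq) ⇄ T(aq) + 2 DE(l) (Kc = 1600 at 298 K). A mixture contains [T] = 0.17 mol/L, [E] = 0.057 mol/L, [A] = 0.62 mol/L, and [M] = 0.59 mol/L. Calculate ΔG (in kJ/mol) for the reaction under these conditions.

(DE is a pure liquid — omitted from Qc.)
Qc = [T] / ([M]²·[A]·[E]²) = (0.17) / ((0.59)²·(0.62)·(0.057)²) = 242
ΔG = RT ln(Qc/Kc) = (8.314 J mol⁻¹ K⁻¹)(298 K) × ln(242/1600)
   = (2.478 kJ/mol)(-1.889) = -4.68 kJ/mol
ΔG < 0, so the forward reaction is spontaneous (proceeds forward).

ΔG = -4.68 kJ/mol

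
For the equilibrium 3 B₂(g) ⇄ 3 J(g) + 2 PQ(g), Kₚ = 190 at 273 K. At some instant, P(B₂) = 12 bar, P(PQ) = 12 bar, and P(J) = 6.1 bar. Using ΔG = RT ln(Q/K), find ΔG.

Qₚ = P(J)³·P(PQ)² / P(B₂)³ = (6.1)³·(12)² / (12)³ = 18.9
ΔG = RT ln(Qₚ/Kₚ) = (8.314 J mol⁻¹ K⁻¹)(273 K) × ln(18.9/190)
   = (2.270 kJ/mol)(-2.308) = -5.24 kJ/mol
ΔG < 0, so the forward reaction is spontaneous (proceeds forward).

ΔG = -5.24 kJ/mol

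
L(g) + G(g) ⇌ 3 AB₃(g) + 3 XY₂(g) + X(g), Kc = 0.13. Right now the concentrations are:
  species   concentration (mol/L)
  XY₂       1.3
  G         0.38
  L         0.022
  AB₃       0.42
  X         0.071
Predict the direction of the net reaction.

Qc = [AB₃]³·[XY₂]³·[X] / ([L]·[G]) = (0.42)³·(1.3)³·(0.071) / ((0.022)·(0.38)) = 1.4
Qc = 1.4 > Kc = 0.13, so the reverse reaction proceeds.

reverse (toward reactants)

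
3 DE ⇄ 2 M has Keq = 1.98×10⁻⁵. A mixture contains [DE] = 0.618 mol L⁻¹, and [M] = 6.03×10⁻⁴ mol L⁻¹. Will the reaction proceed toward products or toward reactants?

Q = [M]² / [DE]³ = (6.03×10⁻⁴)² / (0.618)³ = 1.54×10⁻⁶
Q = 1.54×10⁻⁶ < Keq = 1.98×10⁻⁵, so the forward reaction proceeds.

toward products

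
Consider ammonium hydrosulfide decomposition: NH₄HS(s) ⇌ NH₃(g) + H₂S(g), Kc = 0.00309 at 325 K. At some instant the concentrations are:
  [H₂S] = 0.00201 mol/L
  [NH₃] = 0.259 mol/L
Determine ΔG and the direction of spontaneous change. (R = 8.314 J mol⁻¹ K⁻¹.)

ΔG = -4.81 kJ/mol; the forward reaction is spontaneous

(NH₄HS is a pure solid — omitted from Qc.)
Qc = [NH₃]·[H₂S] = (0.259)·(0.00201) = 5.21×10⁻⁴
ΔG = RT ln(Qc/Kc) = (8.314 J mol⁻¹ K⁻¹)(325 K) × ln(5.21×10⁻⁴/0.00309)
   = (2.702 kJ/mol)(-1.780) = -4.81 kJ/mol
ΔG < 0, so the forward reaction is spontaneous (proceeds forward).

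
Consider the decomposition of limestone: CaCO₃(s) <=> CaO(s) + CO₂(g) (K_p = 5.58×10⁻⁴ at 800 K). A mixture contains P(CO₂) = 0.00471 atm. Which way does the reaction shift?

(CaCO₃, CaO are pure solids — omitted from Q_p.)
Q_p = P(CO₂) = 0.00471
Q_p = 0.00471 > K_p = 5.58×10⁻⁴, so the reverse reaction proceeds.

reverse (toward reactants)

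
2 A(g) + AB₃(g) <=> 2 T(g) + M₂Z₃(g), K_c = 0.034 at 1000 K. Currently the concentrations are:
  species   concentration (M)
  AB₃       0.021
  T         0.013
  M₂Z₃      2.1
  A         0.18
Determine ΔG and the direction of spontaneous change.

Q_c = [T]²·[M₂Z₃] / ([A]²·[AB₃]) = (0.013)²·(2.1) / ((0.18)²·(0.021)) = 0.522
ΔG = RT ln(Q_c/K_c) = (8.314 J mol⁻¹ K⁻¹)(1000 K) × ln(0.522/0.034)
   = (8.314 kJ/mol)(2.731) = 22.7 kJ/mol
ΔG > 0, so the forward reaction is non-spontaneous (proceeds in reverse).

ΔG = 22.7 kJ/mol; the forward reaction is non-spontaneous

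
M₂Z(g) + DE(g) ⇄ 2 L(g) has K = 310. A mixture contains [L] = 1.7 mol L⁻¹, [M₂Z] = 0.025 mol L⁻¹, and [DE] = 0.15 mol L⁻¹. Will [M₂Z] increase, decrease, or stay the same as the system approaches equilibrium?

increase

Q = [L]² / ([M₂Z]·[DE]) = (1.7)² / ((0.025)·(0.15)) = 770
Q = 770 > K = 310: net reverse reaction.
M₂Z is a reactant, so it increases.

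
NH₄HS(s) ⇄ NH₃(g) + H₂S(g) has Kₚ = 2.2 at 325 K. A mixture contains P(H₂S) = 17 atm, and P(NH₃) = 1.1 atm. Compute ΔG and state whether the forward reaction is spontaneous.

(NH₄HS is a pure solid — omitted from Qₚ.)
Qₚ = P(NH₃)·P(H₂S) = (1.1)·(17) = 18.7
ΔG = RT ln(Qₚ/Kₚ) = (8.314 J mol⁻¹ K⁻¹)(325 K) × ln(18.7/2.2)
   = (2.702 kJ/mol)(2.140) = 5.78 kJ/mol
ΔG > 0, so the forward reaction is non-spontaneous (proceeds in reverse).

ΔG = 5.78 kJ/mol; the forward reaction is non-spontaneous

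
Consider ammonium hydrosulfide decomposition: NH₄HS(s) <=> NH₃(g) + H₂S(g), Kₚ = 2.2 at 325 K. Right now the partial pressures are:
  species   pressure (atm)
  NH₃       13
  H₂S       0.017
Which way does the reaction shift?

(NH₄HS is a pure solid — omitted from Qₚ.)
Qₚ = P(NH₃)·P(H₂S) = (13)·(0.017) = 0.22
Qₚ = 0.22 < Kₚ = 2.2, so the forward reaction proceeds.

to the right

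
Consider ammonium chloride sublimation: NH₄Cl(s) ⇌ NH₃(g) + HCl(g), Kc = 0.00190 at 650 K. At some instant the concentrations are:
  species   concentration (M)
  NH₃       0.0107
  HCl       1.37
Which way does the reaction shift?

(NH₄Cl is a pure solid — omitted from Qc.)
Qc = [NH₃]·[HCl] = (0.0107)·(1.37) = 0.0147
Qc = 0.0147 > Kc = 0.00190, so the reverse reaction proceeds.

toward reactants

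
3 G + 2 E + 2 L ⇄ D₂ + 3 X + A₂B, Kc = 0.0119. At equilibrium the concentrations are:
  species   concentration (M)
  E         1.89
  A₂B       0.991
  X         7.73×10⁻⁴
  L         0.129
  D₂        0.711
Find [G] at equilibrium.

At equilibrium, Kc = [D₂]·[X]³·[A₂B] / ([G]³·[E]²·[L]²) = 0.0119.
(0.711)·(7.73×10⁻⁴)³·(0.991) / (([G])³·(1.89)²·(0.129)²) = 0.0119
[G]³ = 4.60×10⁻⁷ ⇒ [G] = 0.00772 M

[G] = 0.00772 M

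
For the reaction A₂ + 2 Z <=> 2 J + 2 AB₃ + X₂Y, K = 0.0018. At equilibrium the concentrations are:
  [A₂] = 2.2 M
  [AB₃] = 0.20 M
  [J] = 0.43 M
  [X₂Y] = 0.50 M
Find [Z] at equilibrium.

[Z] = 0.97 M

At equilibrium, K = [J]²·[AB₃]²·[X₂Y] / ([A₂]·[Z]²) = 0.0018.
(0.43)²·(0.20)²·(0.50) / ((2.2)·([Z])²) = 0.0018
[Z]² = 0.934 ⇒ [Z] = 0.97 M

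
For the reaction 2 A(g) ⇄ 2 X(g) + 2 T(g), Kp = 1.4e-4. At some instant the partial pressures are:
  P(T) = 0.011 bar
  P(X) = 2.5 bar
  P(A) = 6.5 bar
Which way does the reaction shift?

Qp = P(X)²·P(T)² / P(A)² = (2.5)²·(0.011)² / (6.5)² = 1.8e-5
Qp = 1.8e-5 < Kp = 1.4e-4, so the forward reaction proceeds.

to the right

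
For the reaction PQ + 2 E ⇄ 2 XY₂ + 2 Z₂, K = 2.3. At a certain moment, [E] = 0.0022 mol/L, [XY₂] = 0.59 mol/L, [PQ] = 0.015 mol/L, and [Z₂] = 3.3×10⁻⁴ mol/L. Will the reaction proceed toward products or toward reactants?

toward products

Q = [XY₂]²·[Z₂]² / ([PQ]·[E]²) = (0.59)²·(3.3×10⁻⁴)² / ((0.015)·(0.0022)²) = 0.52
Q = 0.52 < K = 2.3, so the forward reaction proceeds.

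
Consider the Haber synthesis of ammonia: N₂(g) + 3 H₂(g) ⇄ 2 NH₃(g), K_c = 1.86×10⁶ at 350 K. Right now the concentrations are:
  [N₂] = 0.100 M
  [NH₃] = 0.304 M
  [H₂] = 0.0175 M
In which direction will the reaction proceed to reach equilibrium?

Q_c = [NH₃]² / ([N₂]·[H₂]³) = (0.304)² / ((0.100)·(0.0175)³) = 1.72×10⁵
Q_c = 1.72×10⁵ < K_c = 1.86×10⁶, so the forward reaction proceeds.

forward (toward products)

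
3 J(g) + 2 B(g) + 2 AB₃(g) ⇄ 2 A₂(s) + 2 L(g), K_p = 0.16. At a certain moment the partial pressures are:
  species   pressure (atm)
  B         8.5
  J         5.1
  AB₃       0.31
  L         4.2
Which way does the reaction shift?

(A₂ is a pure solid — omitted from Q_p.)
Q_p = P(L)² / (P(J)³·P(B)²·P(AB₃)²) = (4.2)² / ((5.1)³·(8.5)²·(0.31)²) = 0.019
Q_p = 0.019 < K_p = 0.16, so the forward reaction proceeds.

to the right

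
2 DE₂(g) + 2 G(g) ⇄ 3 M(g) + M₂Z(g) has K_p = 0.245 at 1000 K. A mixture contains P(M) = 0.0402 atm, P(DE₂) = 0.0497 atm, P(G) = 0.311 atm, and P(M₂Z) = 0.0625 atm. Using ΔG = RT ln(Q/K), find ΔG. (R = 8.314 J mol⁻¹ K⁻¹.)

ΔG = -22.2 kJ/mol

Q_p = P(M)³·P(M₂Z) / (P(DE₂)²·P(G)²) = (0.0402)³·(0.0625) / ((0.0497)²·(0.311)²) = 0.0170
ΔG = RT ln(Q_p/K_p) = (8.314 J mol⁻¹ K⁻¹)(1000 K) × ln(0.0170/0.245)
   = (8.314 kJ/mol)(-2.668) = -22.2 kJ/mol
ΔG < 0, so the forward reaction is spontaneous (proceeds forward).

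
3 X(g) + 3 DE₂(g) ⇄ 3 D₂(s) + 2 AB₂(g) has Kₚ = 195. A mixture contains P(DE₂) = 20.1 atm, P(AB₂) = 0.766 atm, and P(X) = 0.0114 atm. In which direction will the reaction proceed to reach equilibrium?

(D₂ is a pure solid — omitted from Qₚ.)
Qₚ = P(AB₂)² / (P(X)³·P(DE₂)³) = (0.766)² / ((0.0114)³·(20.1)³) = 48.8
Qₚ = 48.8 < Kₚ = 195, so the forward reaction proceeds.

forward (toward products)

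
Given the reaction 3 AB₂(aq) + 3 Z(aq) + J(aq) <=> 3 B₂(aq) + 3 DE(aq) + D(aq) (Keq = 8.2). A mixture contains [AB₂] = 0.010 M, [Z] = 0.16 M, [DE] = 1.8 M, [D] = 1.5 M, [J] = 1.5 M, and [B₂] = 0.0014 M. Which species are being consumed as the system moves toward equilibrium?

Q = [B₂]³·[DE]³·[D] / ([AB₂]³·[Z]³·[J]) = (0.0014)³·(1.8)³·(1.5) / ((0.010)³·(0.16)³·(1.5)) = 3.9
Q = 3.9 < Keq = 8.2: net forward reaction.

AB₂, Z, J (reactants)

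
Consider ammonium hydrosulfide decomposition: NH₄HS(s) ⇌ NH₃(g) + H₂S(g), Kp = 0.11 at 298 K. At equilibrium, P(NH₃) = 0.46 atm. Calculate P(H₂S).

P(H₂S) = 0.24 atm

(NH₄HS is a pure solid — omitted from Kp.)
At equilibrium, Kp = P(NH₃)·P(H₂S) = 0.11.
(0.46)·(P(H₂S)) = 0.11
P(H₂S) = 0.239 = 0.24 atm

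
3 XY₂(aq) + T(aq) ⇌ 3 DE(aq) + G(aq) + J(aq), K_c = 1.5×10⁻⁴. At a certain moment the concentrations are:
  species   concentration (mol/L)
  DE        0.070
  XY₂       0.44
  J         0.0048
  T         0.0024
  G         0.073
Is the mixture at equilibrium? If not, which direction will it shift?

Q_c = [DE]³·[G]·[J] / ([XY₂]³·[T]) = (0.070)³·(0.073)·(0.0048) / ((0.44)³·(0.0024)) = 5.9×10⁻⁴
Q_c = 5.9×10⁻⁴ > K_c = 1.5×10⁻⁴: net reverse reaction.

no; Q > K, reaction proceeds in reverse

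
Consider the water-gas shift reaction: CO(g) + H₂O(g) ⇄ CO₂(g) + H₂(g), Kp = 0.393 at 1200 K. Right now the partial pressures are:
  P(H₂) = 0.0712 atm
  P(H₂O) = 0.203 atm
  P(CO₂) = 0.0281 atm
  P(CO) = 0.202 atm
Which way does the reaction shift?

in the forward direction

Qp = P(CO₂)·P(H₂) / (P(CO)·P(H₂O)) = (0.0281)·(0.0712) / ((0.202)·(0.203)) = 0.0488
Qp = 0.0488 < Kp = 0.393, so the forward reaction proceeds.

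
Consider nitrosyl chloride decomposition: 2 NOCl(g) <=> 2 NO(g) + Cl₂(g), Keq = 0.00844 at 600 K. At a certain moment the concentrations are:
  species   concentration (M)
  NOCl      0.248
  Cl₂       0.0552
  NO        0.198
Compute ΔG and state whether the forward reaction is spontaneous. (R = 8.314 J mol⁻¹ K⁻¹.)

Q = [NO]²·[Cl₂] / [NOCl]² = (0.198)²·(0.0552) / (0.248)² = 0.0352
ΔG = RT ln(Q/Keq) = (8.314 J mol⁻¹ K⁻¹)(600 K) × ln(0.0352/0.00844)
   = (4.988 kJ/mol)(1.428) = 7.12 kJ/mol
ΔG > 0, so the forward reaction is non-spontaneous (proceeds in reverse).

ΔG = 7.12 kJ/mol; the forward reaction is non-spontaneous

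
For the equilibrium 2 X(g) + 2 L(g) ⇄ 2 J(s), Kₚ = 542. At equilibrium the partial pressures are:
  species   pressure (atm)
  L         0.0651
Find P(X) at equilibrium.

P(X) = 0.660 atm

(J is a pure solid — omitted from Kₚ.)
At equilibrium, Kₚ = 1 / (P(X)²·P(L)²) = 542.
1 / ((P(X))²·(0.0651)²) = 542
P(X)² = 0.435 ⇒ P(X) = 0.660 atm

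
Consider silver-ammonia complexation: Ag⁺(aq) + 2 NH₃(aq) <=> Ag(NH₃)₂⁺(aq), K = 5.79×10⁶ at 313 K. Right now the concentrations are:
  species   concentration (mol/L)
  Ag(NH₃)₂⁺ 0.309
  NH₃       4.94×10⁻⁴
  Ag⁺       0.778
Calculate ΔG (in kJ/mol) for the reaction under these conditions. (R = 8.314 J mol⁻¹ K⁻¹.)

Q = [Ag(NH₃)₂⁺] / ([Ag⁺]·[NH₃]²) = (0.309) / ((0.778)·(4.94×10⁻⁴)²) = 1.63×10⁶
ΔG = RT ln(Q/K) = (8.314 J mol⁻¹ K⁻¹)(313 K) × ln(1.63×10⁶/5.79×10⁶)
   = (2.602 kJ/mol)(-1.268) = -3.30 kJ/mol
ΔG < 0, so the forward reaction is spontaneous (proceeds forward).

ΔG = -3.30 kJ/mol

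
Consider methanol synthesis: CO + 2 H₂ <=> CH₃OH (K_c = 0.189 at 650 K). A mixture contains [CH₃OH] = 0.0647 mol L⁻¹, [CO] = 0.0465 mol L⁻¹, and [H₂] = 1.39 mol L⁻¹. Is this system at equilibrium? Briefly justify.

no; Q > K, reaction proceeds in reverse

Q_c = [CH₃OH] / ([CO]·[H₂]²) = (0.0647) / ((0.0465)·(1.39)²) = 0.720
Q_c = 0.720 > K_c = 0.189: net reverse reaction.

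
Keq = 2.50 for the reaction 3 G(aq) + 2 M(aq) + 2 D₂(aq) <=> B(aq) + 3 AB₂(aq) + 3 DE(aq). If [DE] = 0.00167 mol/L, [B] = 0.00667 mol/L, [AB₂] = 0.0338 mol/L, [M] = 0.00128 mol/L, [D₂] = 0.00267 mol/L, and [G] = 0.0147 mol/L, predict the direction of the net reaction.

reverse (toward reactants)

Q = [B]·[AB₂]³·[DE]³ / ([G]³·[M]²·[D₂]²) = (0.00667)·(0.0338)³·(0.00167)³ / ((0.0147)³·(0.00128)²·(0.00267)²) = 32.3
Q = 32.3 > Keq = 2.50, so the reverse reaction proceeds.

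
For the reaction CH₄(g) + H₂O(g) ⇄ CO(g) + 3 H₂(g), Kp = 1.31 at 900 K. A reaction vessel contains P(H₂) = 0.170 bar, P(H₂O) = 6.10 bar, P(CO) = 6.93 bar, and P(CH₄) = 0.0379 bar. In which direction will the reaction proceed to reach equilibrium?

forward (toward products)

Qp = P(CO)·P(H₂)³ / (P(CH₄)·P(H₂O)) = (6.93)·(0.170)³ / ((0.0379)·(6.10)) = 0.147
Qp = 0.147 < Kp = 1.31, so the forward reaction proceeds.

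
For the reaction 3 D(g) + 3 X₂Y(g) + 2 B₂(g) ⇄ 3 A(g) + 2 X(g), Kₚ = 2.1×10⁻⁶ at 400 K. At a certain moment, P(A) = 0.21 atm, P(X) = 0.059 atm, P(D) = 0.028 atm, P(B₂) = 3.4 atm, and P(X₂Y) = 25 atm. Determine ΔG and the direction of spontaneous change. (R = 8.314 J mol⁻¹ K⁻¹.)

ΔG = 4.50 kJ/mol; the forward reaction is non-spontaneous

Qₚ = P(A)³·P(X)² / (P(D)³·P(X₂Y)³·P(B₂)²) = (0.21)³·(0.059)² / ((0.028)³·(25)³·(3.4)²) = 8.13×10⁻⁶
ΔG = RT ln(Qₚ/Kₚ) = (8.314 J mol⁻¹ K⁻¹)(400 K) × ln(8.13×10⁻⁶/2.1×10⁻⁶)
   = (3.326 kJ/mol)(1.354) = 4.50 kJ/mol
ΔG > 0, so the forward reaction is non-spontaneous (proceeds in reverse).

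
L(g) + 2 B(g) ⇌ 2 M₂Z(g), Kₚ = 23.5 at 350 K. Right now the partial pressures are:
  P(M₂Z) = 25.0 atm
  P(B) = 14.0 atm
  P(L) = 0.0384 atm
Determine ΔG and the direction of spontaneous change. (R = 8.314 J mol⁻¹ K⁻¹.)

ΔG = 3.67 kJ/mol; the forward reaction is non-spontaneous

Qₚ = P(M₂Z)² / (P(L)·P(B)²) = (25.0)² / ((0.0384)·(14.0)²) = 83.0
ΔG = RT ln(Qₚ/Kₚ) = (8.314 J mol⁻¹ K⁻¹)(350 K) × ln(83.0/23.5)
   = (2.910 kJ/mol)(1.262) = 3.67 kJ/mol
ΔG > 0, so the forward reaction is non-spontaneous (proceeds in reverse).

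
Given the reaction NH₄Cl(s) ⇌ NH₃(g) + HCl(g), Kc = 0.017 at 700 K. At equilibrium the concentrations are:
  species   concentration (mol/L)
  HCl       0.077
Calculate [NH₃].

(NH₄Cl is a pure solid — omitted from Kc.)
At equilibrium, Kc = [NH₃]·[HCl] = 0.017.
([NH₃])·(0.077) = 0.017
[NH₃] = 0.221 = 0.22 mol/L

[NH₃] = 0.22 mol/L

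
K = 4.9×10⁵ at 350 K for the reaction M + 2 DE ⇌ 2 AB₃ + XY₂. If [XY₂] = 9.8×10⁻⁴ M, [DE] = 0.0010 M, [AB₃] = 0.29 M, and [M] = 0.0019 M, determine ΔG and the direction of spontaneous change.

Q = [AB₃]²·[XY₂] / ([M]·[DE]²) = (0.29)²·(9.8×10⁻⁴) / ((0.0019)·(0.0010)²) = 43400
ΔG = RT ln(Q/K) = (8.314 J mol⁻¹ K⁻¹)(350 K) × ln(43400/4.9×10⁵)
   = (2.910 kJ/mol)(-2.424) = -7.05 kJ/mol
ΔG < 0, so the forward reaction is spontaneous (proceeds forward).

ΔG = -7.05 kJ/mol; the forward reaction is spontaneous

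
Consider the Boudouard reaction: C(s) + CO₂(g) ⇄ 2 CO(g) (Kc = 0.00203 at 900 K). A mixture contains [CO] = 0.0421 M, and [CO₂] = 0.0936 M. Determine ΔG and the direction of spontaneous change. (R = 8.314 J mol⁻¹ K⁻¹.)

ΔG = 16.7 kJ/mol; the forward reaction is non-spontaneous

(C is a pure solid — omitted from Qc.)
Qc = [CO]² / [CO₂] = (0.0421)² / (0.0936) = 0.0189
ΔG = RT ln(Qc/Kc) = (8.314 J mol⁻¹ K⁻¹)(900 K) × ln(0.0189/0.00203)
   = (7.483 kJ/mol)(2.231) = 16.7 kJ/mol
ΔG > 0, so the forward reaction is non-spontaneous (proceeds in reverse).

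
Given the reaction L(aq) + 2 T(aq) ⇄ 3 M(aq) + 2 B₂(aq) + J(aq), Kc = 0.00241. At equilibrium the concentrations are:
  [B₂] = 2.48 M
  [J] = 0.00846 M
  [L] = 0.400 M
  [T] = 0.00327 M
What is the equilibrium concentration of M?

At equilibrium, Kc = [M]³·[B₂]²·[J] / ([L]·[T]²) = 0.00241.
([M])³·(2.48)²·(0.00846) / ((0.400)·(0.00327)²) = 0.00241
[M]³ = 1.98e-7 ⇒ [M] = 0.00583 M

[M] = 0.00583 M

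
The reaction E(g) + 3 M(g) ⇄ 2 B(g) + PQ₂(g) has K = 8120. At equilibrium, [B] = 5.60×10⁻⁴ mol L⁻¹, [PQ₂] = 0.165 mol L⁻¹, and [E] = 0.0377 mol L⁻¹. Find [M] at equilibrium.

[M] = 5.53×10⁻⁴ mol L⁻¹

At equilibrium, K = [B]²·[PQ₂] / ([E]·[M]³) = 8120.
(5.60×10⁻⁴)²·(0.165) / ((0.0377)·([M])³) = 8120
[M]³ = 1.69×10⁻¹⁰ ⇒ [M] = 5.53×10⁻⁴ mol L⁻¹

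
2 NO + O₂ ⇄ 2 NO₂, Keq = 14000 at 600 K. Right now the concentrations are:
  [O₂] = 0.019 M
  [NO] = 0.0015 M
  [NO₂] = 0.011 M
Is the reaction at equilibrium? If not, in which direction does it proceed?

in the forward direction

Q = [NO₂]² / ([NO]²·[O₂]) = (0.011)² / ((0.0015)²·(0.019)) = 2800
Q = 2800 < Keq = 14000, so the forward reaction proceeds.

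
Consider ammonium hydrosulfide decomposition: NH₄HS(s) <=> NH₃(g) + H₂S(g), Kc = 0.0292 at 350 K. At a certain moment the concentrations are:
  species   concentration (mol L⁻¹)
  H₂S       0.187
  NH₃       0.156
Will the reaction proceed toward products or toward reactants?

at equilibrium

(NH₄HS is a pure solid — omitted from Qc.)
Qc = [NH₃]·[H₂S] = (0.156)·(0.187) = 0.0292
Qc = 0.0292 = Kc, so the system is already at equilibrium.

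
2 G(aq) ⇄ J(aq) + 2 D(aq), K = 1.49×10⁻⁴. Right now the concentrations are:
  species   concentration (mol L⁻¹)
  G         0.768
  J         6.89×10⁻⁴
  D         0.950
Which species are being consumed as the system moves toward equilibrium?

J, D (products)

Q = [J]·[D]² / [G]² = (6.89×10⁻⁴)·(0.950)² / (0.768)² = 0.00105
Q = 0.00105 > K = 1.49×10⁻⁴: net reverse reaction.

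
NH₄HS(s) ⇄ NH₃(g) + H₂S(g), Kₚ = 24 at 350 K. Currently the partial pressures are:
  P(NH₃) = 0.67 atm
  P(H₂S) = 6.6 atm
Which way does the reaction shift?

(NH₄HS is a pure solid — omitted from Qₚ.)
Qₚ = P(NH₃)·P(H₂S) = (0.67)·(6.6) = 4.4
Qₚ = 4.4 < Kₚ = 24, so the forward reaction proceeds.

forward (toward products)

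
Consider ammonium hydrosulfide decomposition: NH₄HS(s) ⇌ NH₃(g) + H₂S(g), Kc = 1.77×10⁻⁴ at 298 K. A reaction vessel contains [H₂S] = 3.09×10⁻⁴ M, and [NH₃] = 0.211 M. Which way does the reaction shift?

(NH₄HS is a pure solid — omitted from Qc.)
Qc = [NH₃]·[H₂S] = (0.211)·(3.09×10⁻⁴) = 6.52×10⁻⁵
Qc = 6.52×10⁻⁵ < Kc = 1.77×10⁻⁴, so the forward reaction proceeds.

toward products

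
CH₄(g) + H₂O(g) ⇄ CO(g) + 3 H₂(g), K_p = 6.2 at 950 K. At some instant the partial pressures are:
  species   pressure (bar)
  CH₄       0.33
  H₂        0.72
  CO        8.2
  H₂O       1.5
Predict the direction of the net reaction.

Q_p = P(CO)·P(H₂)³ / (P(CH₄)·P(H₂O)) = (8.2)·(0.72)³ / ((0.33)·(1.5)) = 6.2
Q_p = 6.2 = K_p, so the system is already at equilibrium.

neither direction; the system is at equilibrium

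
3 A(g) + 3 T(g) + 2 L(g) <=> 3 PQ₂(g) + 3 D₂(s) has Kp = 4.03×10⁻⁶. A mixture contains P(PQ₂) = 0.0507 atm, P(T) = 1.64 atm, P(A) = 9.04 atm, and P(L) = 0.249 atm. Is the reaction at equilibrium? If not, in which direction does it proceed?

in the forward direction

(D₂ is a pure solid — omitted from Qp.)
Qp = P(PQ₂)³ / (P(A)³·P(T)³·P(L)²) = (0.0507)³ / ((9.04)³·(1.64)³·(0.249)²) = 6.45×10⁻⁷
Qp = 6.45×10⁻⁷ < Kp = 4.03×10⁻⁶, so the forward reaction proceeds.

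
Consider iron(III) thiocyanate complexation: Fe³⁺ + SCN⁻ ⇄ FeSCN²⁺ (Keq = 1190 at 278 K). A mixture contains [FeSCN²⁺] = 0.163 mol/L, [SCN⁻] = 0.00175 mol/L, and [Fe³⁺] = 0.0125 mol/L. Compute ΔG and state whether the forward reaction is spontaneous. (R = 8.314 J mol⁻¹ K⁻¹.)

ΔG = 4.24 kJ/mol; the forward reaction is non-spontaneous

Q = [FeSCN²⁺] / ([Fe³⁺]·[SCN⁻]) = (0.163) / ((0.0125)·(0.00175)) = 7450
ΔG = RT ln(Q/Keq) = (8.314 J mol⁻¹ K⁻¹)(278 K) × ln(7450/1190)
   = (2.311 kJ/mol)(1.834) = 4.24 kJ/mol
ΔG > 0, so the forward reaction is non-spontaneous (proceeds in reverse).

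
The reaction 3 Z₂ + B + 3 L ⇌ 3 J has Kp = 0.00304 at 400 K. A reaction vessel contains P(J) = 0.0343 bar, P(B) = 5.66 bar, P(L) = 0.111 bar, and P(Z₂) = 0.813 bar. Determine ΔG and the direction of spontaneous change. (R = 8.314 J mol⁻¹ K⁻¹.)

ΔG = 3.86 kJ/mol; the forward reaction is non-spontaneous

Qp = P(J)³ / (P(Z₂)³·P(B)·P(L)³) = (0.0343)³ / ((0.813)³·(5.66)·(0.111)³) = 0.00970
ΔG = RT ln(Qp/Kp) = (8.314 J mol⁻¹ K⁻¹)(400 K) × ln(0.00970/0.00304)
   = (3.326 kJ/mol)(1.160) = 3.86 kJ/mol
ΔG > 0, so the forward reaction is non-spontaneous (proceeds in reverse).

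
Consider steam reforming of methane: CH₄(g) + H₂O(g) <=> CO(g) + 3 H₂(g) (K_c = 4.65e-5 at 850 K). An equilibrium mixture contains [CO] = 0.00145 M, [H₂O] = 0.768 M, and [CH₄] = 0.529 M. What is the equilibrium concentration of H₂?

At equilibrium, K_c = [CO]·[H₂]³ / ([CH₄]·[H₂O]) = 4.65e-5.
(0.00145)·([H₂])³ / ((0.529)·(0.768)) = 4.65e-5
[H₂]³ = 0.0130 ⇒ [H₂] = 0.235 M

[H₂] = 0.235 M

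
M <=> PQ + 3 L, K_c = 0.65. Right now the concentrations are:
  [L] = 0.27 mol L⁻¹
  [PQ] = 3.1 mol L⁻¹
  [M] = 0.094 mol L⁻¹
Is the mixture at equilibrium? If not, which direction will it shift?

yes, at equilibrium

Q_c = [PQ]·[L]³ / [M] = (3.1)·(0.27)³ / (0.094) = 0.65
Q_c = 0.65 = K_c; the system is at equilibrium.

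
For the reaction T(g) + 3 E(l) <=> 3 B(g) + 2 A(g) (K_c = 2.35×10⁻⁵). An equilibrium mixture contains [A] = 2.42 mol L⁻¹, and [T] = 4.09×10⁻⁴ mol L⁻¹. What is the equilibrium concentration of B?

(E is a pure liquid — omitted from K_c.)
At equilibrium, K_c = [B]³·[A]² / [T] = 2.35×10⁻⁵.
([B])³·(2.42)² / (4.09×10⁻⁴) = 2.35×10⁻⁵
[B]³ = 1.64×10⁻⁹ ⇒ [B] = 0.00118 mol L⁻¹

[B] = 0.00118 mol L⁻¹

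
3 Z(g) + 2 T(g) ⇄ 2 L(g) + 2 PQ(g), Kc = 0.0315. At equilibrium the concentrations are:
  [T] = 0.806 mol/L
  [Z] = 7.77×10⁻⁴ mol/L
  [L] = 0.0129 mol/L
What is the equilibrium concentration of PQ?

At equilibrium, Kc = [L]²·[PQ]² / ([Z]³·[T]²) = 0.0315.
(0.0129)²·([PQ])² / ((7.77×10⁻⁴)³·(0.806)²) = 0.0315
[PQ]² = 5.77×10⁻⁸ ⇒ [PQ] = 2.40×10⁻⁴ mol/L

[PQ] = 2.40×10⁻⁴ mol/L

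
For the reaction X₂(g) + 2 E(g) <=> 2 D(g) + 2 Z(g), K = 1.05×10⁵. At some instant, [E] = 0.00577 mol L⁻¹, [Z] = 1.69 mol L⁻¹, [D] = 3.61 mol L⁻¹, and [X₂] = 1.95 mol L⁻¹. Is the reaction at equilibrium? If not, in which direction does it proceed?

Q = [D]²·[Z]² / ([X₂]·[E]²) = (3.61)²·(1.69)² / ((1.95)·(0.00577)²) = 5.73×10⁵
Q = 5.73×10⁵ > K = 1.05×10⁵, so the reverse reaction proceeds.

toward reactants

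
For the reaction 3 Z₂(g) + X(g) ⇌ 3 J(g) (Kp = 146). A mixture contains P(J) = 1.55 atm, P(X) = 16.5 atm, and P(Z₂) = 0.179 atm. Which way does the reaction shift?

toward products

Qp = P(J)³ / (P(Z₂)³·P(X)) = (1.55)³ / ((0.179)³·(16.5)) = 39.4
Qp = 39.4 < Kp = 146, so the forward reaction proceeds.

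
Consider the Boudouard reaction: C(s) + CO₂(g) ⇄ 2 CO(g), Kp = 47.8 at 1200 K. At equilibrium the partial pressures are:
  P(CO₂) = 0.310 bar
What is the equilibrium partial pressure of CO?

P(CO) = 3.85 bar

(C is a pure solid — omitted from Kp.)
At equilibrium, Kp = P(CO)² / P(CO₂) = 47.8.
(P(CO))² / (0.310) = 47.8
P(CO)² = 14.8 ⇒ P(CO) = 3.85 bar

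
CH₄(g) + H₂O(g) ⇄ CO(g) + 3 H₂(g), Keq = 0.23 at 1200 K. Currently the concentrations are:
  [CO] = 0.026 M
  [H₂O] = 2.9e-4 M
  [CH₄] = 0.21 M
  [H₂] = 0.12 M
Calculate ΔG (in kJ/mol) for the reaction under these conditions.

ΔG = 11.6 kJ/mol

Q = [CO]·[H₂]³ / ([CH₄]·[H₂O]) = (0.026)·(0.12)³ / ((0.21)·(2.9e-4)) = 0.738
ΔG = RT ln(Q/Keq) = (8.314 J mol⁻¹ K⁻¹)(1200 K) × ln(0.738/0.23)
   = (9.977 kJ/mol)(1.166) = 11.6 kJ/mol
ΔG > 0, so the forward reaction is non-spontaneous (proceeds in reverse).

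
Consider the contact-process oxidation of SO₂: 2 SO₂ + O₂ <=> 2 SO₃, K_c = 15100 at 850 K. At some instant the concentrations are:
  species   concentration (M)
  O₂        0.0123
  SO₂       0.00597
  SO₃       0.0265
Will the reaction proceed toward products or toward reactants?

Q_c = [SO₃]² / ([SO₂]²·[O₂]) = (0.0265)² / ((0.00597)²·(0.0123)) = 1600
Q_c = 1600 < K_c = 15100, so the forward reaction proceeds.

toward products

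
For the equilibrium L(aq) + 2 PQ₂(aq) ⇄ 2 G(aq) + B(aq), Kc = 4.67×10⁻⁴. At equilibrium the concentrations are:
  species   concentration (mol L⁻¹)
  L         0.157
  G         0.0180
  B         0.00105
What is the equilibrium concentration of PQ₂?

At equilibrium, Kc = [G]²·[B] / ([L]·[PQ₂]²) = 4.67×10⁻⁴.
(0.0180)²·(0.00105) / ((0.157)·([PQ₂])²) = 4.67×10⁻⁴
[PQ₂]² = 0.00464 ⇒ [PQ₂] = 0.0681 mol L⁻¹

[PQ₂] = 0.0681 mol L⁻¹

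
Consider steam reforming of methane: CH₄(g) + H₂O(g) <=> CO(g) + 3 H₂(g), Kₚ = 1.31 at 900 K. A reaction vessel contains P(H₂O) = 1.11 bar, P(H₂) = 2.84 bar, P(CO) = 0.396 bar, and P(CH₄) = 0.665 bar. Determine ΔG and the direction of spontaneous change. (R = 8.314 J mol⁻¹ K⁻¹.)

Qₚ = P(CO)·P(H₂)³ / (P(CH₄)·P(H₂O)) = (0.396)·(2.84)³ / ((0.665)·(1.11)) = 12.3
ΔG = RT ln(Qₚ/Kₚ) = (8.314 J mol⁻¹ K⁻¹)(900 K) × ln(12.3/1.31)
   = (7.483 kJ/mol)(2.240) = 16.8 kJ/mol
ΔG > 0, so the forward reaction is non-spontaneous (proceeds in reverse).

ΔG = 16.8 kJ/mol; the forward reaction is non-spontaneous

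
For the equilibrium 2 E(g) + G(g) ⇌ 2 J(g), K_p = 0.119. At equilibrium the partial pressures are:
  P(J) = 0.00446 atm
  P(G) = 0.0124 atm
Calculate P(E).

P(E) = 0.116 atm

At equilibrium, K_p = P(J)² / (P(E)²·P(G)) = 0.119.
(0.00446)² / ((P(E))²·(0.0124)) = 0.119
P(E)² = 0.0135 ⇒ P(E) = 0.116 atm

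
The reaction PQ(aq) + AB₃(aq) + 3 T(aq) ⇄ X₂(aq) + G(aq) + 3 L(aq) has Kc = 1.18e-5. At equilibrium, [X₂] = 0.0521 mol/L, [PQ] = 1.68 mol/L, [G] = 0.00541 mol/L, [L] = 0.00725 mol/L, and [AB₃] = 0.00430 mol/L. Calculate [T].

[T] = 0.108 mol/L

At equilibrium, Kc = [X₂]·[G]·[L]³ / ([PQ]·[AB₃]·[T]³) = 1.18e-5.
(0.0521)·(0.00541)·(0.00725)³ / ((1.68)·(0.00430)·([T])³) = 1.18e-5
[T]³ = 0.00126 ⇒ [T] = 0.108 mol/L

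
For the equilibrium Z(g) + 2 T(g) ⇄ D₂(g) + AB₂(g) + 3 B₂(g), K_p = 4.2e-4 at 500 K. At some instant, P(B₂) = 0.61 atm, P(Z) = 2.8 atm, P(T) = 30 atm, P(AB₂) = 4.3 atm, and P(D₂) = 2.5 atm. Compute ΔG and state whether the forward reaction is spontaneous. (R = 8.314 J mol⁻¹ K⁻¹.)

Q_p = P(D₂)·P(AB₂)·P(B₂)³ / (P(Z)·P(T)²) = (2.5)·(4.3)·(0.61)³ / ((2.8)·(30)²) = 9.68e-4
ΔG = RT ln(Q_p/K_p) = (8.314 J mol⁻¹ K⁻¹)(500 K) × ln(9.68e-4/4.2e-4)
   = (4.157 kJ/mol)(0.8350) = 3.47 kJ/mol
ΔG > 0, so the forward reaction is non-spontaneous (proceeds in reverse).

ΔG = 3.47 kJ/mol; the forward reaction is non-spontaneous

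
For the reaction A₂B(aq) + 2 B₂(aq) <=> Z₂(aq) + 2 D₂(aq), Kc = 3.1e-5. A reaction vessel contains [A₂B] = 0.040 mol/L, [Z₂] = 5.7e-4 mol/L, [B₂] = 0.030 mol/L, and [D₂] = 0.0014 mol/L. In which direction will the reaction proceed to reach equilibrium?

Qc = [Z₂]·[D₂]² / ([A₂B]·[B₂]²) = (5.7e-4)·(0.0014)² / ((0.040)·(0.030)²) = 3.1e-5
Qc = 3.1e-5 = Kc, so the system is already at equilibrium.

at equilibrium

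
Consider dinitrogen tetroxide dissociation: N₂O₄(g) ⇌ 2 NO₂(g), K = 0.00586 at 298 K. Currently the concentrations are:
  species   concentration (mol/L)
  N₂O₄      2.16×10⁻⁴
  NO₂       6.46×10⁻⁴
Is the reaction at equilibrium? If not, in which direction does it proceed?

Q = [NO₂]² / [N₂O₄] = (6.46×10⁻⁴)² / (2.16×10⁻⁴) = 0.00193
Q = 0.00193 < K = 0.00586, so the forward reaction proceeds.

to the right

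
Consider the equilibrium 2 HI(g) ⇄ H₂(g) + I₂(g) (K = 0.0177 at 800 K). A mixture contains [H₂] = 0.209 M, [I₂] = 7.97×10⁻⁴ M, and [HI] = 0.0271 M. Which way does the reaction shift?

Q = [H₂]·[I₂] / [HI]² = (0.209)·(7.97×10⁻⁴) / (0.0271)² = 0.227
Q = 0.227 > K = 0.0177, so the reverse reaction proceeds.

to the left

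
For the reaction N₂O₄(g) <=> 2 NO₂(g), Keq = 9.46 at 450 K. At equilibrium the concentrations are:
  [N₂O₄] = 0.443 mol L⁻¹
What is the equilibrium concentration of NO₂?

[NO₂] = 2.05 mol L⁻¹

At equilibrium, Keq = [NO₂]² / [N₂O₄] = 9.46.
([NO₂])² / (0.443) = 9.46
[NO₂]² = 4.19 ⇒ [NO₂] = 2.05 mol L⁻¹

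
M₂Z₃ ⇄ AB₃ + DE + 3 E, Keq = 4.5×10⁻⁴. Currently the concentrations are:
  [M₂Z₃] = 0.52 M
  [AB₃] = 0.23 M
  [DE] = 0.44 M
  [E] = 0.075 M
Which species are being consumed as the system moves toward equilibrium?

Q = [AB₃]·[DE]·[E]³ / [M₂Z₃] = (0.23)·(0.44)·(0.075)³ / (0.52) = 8.2×10⁻⁵
Q = 8.2×10⁻⁵ < Keq = 4.5×10⁻⁴: net forward reaction.

M₂Z₃ (reactants)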